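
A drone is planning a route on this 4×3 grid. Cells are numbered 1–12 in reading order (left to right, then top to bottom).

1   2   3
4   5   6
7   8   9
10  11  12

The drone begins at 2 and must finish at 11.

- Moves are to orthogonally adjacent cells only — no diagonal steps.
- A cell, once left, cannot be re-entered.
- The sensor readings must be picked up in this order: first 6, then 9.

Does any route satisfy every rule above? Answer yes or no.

One route that works: 2 → 5 → 6 → 9 → 12 → 11.

yes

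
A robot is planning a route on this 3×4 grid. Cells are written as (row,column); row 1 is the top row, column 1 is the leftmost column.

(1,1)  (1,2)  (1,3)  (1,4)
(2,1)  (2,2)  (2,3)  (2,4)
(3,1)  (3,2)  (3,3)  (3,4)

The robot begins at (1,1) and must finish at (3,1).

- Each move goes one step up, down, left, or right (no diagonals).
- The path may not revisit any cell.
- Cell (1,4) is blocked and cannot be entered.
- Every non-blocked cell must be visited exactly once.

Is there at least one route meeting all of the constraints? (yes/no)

One route that works: (1,1) → (2,1) → (2,2) → (1,2) → (1,3) → (2,3) → (2,4) → (3,4) → (3,3) → (3,2) → (3,1).

yes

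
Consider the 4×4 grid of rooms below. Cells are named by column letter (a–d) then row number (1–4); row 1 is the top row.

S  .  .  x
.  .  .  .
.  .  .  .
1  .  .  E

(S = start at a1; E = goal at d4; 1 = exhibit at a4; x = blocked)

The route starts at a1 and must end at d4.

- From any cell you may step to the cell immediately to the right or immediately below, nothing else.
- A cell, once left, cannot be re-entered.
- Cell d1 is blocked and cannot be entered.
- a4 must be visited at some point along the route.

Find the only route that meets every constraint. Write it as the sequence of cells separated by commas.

a1, a2, a3, a4, b4, c4, d4

Moves only go right or down, so the column and row indices never decrease.
Route from a1: 3× down (reaching a4), 3× right (reaching d4) — 6 moves in all.
Check: all required cells visited.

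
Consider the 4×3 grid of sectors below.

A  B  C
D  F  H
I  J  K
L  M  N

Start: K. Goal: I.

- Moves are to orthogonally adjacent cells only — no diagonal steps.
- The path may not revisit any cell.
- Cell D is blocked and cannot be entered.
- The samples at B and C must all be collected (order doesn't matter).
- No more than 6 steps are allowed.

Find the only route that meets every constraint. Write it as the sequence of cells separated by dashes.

The budget equals the shortest possible length, so every move has to be on a shortest route through the required cells.
Route from K: 2× up (reaching C), left to B, 2× down (reaching J), left to I — 6 moves in all.
Check: all required cells visited; 6 ≤ 6 moves.

K - H - C - B - F - J - I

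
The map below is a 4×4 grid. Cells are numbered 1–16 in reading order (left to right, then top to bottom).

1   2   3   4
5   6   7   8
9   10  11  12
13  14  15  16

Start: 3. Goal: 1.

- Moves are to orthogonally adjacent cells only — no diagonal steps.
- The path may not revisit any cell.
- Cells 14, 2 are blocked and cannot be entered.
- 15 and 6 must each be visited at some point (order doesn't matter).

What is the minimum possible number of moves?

Any route passes through 15 and 6 in some order between 3 and 1. Summing Manhattan distances along each leg and taking the cheapest ordering (3 → 15 → 6 → 1) gives a lower bound of 3 + 3 + 2 = 8 moves.
The shortest route satisfying every rule uses 10 moves: 3 → 7 → 8 → 12 → 16 → 15 → 11 → 10 → 6 → 5 → 1.
The bound of 8 isn't tight here; checking systematically, no route of length 8 through 9 satisfies every constraint, so 10 is the minimum.

10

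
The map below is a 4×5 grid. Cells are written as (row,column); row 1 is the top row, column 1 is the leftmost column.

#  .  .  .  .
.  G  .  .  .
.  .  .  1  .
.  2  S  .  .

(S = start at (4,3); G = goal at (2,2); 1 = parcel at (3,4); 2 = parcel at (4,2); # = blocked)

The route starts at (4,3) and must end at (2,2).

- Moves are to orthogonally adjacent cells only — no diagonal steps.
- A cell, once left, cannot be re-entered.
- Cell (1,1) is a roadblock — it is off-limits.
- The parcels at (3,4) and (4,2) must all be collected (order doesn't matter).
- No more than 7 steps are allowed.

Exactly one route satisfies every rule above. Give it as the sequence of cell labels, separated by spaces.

(4,3) (4,2) (3,2) (3,3) (3,4) (2,4) (2,3) (2,2)

Any route must reach (3,4) and (4,2) and still end at (2,2) within 7 moves, so the order of the required stops is forced.
Route from (4,3): left 1 to (4,2), up 1 to (3,2), right 2 to (3,4), up 1 to (2,4), left 2 to (2,2) — 7 moves in all.
Check: all required cells visited; 7 ≤ 7 moves.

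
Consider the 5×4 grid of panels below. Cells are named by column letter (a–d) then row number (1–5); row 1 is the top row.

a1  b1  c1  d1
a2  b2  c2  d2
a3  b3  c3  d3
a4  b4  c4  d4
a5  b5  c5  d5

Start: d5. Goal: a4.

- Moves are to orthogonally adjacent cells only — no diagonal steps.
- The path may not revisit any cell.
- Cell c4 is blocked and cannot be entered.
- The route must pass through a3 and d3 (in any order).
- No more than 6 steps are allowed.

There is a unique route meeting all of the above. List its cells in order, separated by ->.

d5 -> d4 -> d3 -> c3 -> b3 -> a3 -> a4

Any route must reach a3 and d3 and still end at a4 within 6 moves, so the order of the required stops is forced.
Route from d5: 2× up (reaching d3), 3× left (reaching a3), down to a4 — 6 moves in all.
Check: all required cells visited; 6 ≤ 6 moves.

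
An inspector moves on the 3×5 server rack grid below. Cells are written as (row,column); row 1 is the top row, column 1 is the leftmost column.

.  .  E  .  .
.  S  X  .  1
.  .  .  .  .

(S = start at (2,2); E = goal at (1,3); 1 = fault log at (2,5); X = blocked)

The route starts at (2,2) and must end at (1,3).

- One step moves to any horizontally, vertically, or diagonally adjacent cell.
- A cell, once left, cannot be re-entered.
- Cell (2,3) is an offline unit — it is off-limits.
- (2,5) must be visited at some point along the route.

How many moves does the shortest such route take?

Any route passes through (2,5) somewhere between (2,2) and (1,3). Summing Chebyshev distances along the two legs ((2,2) → (2,5) → (1,3)) gives a lower bound of 3 + 2 = 5 moves.
A route of 5 moves achieves this: (2,2) → (3,3) → (2,4) → (2,5) → (1,4) → (1,3).
Since 5 matches the lower bound, it is optimal.

5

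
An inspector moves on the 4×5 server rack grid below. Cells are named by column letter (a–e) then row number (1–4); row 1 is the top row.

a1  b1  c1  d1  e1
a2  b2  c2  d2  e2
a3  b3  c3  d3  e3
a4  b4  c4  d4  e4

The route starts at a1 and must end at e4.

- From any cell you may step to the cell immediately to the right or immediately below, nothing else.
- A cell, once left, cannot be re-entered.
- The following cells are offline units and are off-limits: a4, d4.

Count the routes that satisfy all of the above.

A right/down-only route from a1 to e4 makes exactly 3 down-moves and 4 right-moves in some order.
With no other constraints that would be C(7,3) = 35 routes.
Subtract routes through each blocked cell (inclusion–exclusion for overlaps): − through a4: 1 − through d4: 20 + through a4&d4: 1 → 15.
That gives 15 routes.

15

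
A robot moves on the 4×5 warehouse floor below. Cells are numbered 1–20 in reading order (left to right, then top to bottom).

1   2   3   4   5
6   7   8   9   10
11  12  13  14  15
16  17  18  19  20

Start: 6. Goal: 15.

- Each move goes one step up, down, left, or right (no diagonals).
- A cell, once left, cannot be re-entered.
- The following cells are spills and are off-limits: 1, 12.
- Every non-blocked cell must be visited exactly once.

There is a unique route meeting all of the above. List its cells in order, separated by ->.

6 -> 11 -> 16 -> 17 -> 18 -> 13 -> 8 -> 7 -> 2 -> 3 -> 4 -> 5 -> 10 -> 9 -> 14 -> 19 -> 20 -> 15

Need to visit all 18 open cells exactly once, starting at 6 and ending at 15.
Route from 6: down 2 to 16, right 2 to 18, up 2 to 8, left 1 to 7, up 1 to 2, right 3 to 5, down 1 to 10, left 1 to 9, down 2 to 19, right 1 to 20, up 1 to 15 — 17 moves in all.
Check: all 18 open cells covered.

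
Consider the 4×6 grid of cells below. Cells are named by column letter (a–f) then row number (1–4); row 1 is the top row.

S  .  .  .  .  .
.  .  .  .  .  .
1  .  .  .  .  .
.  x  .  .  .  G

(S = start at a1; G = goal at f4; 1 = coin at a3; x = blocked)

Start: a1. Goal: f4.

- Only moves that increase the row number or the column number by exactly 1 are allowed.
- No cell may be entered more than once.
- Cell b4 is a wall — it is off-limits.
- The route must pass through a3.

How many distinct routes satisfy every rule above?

4

A right/down-only route from a1 to f4 makes exactly 3 down-moves and 5 right-moves in some order.
With no other constraints that would be C(8,3) = 56 routes.
Split at a3 and multiply the segment counts (each segment already excludes blocked cells): a1→a3: 1; a3→f4: 4; product = 4.
That gives 4 routes.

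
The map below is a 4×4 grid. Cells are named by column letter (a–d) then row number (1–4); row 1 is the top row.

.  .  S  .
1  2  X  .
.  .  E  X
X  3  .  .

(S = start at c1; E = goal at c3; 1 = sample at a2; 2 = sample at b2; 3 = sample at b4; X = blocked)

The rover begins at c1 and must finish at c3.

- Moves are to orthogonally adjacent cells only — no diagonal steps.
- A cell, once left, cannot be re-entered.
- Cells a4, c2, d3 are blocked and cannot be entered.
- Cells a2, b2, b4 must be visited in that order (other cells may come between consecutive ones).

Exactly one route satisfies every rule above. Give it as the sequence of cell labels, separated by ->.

The waypoints must appear in the order a2, b2, b4, with no cell reused.
Route from c1: left 2 to a1, down 1 to a2, right 1 to b2, down 2 to b4, right 1 to c4, up 1 to c3 — 8 moves in all.
Check: order respected (1 at step 3, 2 at step 4, 3 at step 6).

c1 -> b1 -> a1 -> a2 -> b2 -> b3 -> b4 -> c4 -> c3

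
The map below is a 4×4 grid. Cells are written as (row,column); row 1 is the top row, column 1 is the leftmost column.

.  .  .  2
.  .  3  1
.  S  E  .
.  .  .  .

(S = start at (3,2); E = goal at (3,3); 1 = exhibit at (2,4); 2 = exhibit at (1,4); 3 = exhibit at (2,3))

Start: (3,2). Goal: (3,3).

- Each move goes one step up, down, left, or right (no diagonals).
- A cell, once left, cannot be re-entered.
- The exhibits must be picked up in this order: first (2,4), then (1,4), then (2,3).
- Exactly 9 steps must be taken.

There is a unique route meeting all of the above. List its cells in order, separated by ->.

The waypoints must appear in the order (2,4), (1,4), (2,3), with no cell reused.
Route from (3,2): down to (4,2), 2× right (reaching (4,4)), 3× up (reaching (1,4)), left to (1,3), 2× down (reaching (3,3)) — 9 moves in all.
Check: order respected (1 at step 5, 2 at step 6, 3 at step 8); 9 moves as required.

(3,2) -> (4,2) -> (4,3) -> (4,4) -> (3,4) -> (2,4) -> (1,4) -> (1,3) -> (2,3) -> (3,3)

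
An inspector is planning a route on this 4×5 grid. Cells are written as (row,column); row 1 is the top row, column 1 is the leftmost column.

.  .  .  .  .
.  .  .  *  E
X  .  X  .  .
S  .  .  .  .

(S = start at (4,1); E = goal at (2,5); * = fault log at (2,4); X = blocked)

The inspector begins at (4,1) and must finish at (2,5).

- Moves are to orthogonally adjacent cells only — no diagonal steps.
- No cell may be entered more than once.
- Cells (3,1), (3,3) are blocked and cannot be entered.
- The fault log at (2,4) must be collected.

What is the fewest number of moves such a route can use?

Any route passes through (2,4) somewhere between (4,1) and (2,5). Summing Manhattan distances along the two legs ((4,1) → (2,4) → (2,5)) gives a lower bound of 5 + 1 = 6 moves.
A route of 6 moves achieves this: (4,1) → (4,2) → (3,2) → (2,2) → (2,3) → (2,4) → (2,5).
Since 6 matches the lower bound, it is optimal.

6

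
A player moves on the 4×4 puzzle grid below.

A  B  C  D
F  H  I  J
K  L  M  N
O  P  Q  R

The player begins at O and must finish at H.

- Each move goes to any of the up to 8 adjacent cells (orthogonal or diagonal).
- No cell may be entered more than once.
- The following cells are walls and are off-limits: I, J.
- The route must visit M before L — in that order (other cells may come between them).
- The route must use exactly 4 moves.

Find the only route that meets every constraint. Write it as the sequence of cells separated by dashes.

The waypoints must appear in the order M, L, with no cell reused.
Route from O: right to P, up-right to M, left to L, up to H — 4 moves in all.
Check: order respected (M at step 2, L at step 3); 4 moves as required.

O - P - M - L - H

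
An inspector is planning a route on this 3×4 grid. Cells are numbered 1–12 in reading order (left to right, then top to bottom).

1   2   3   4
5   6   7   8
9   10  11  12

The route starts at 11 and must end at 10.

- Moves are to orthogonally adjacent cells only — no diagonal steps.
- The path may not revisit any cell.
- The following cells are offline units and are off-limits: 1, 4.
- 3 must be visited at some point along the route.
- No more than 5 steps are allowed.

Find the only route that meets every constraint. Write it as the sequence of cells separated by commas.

The budget equals the shortest possible length, so every move has to be on a shortest route through the required cells.
Route from 11: 2× up (reaching 3), left to 2, 2× down (reaching 10) — 5 moves in all.
Check: all required cells visited; 5 ≤ 5 moves.

11, 7, 3, 2, 6, 10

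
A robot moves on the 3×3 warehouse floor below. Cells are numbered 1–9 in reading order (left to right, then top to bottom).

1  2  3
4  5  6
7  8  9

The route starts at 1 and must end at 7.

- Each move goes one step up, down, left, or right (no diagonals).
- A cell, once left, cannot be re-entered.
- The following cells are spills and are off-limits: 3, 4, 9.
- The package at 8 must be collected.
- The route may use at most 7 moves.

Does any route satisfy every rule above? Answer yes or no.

One route that works: 1 → 2 → 5 → 8 → 7.

yes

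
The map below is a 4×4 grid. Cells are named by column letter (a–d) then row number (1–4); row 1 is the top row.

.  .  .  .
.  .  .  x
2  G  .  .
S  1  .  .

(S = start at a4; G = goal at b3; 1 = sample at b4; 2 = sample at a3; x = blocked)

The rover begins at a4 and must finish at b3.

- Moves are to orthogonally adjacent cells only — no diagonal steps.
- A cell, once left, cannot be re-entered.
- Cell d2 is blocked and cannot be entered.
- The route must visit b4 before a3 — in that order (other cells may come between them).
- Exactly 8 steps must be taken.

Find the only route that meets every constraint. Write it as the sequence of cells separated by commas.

The waypoints must appear in the order b4, a3, with no cell reused.
Route from a4: right 2 to c4, up 2 to c2, left 2 to a2, down 1 to a3, right 1 to b3 — 8 moves in all.
Check: order respected (1 at step 1, 2 at step 7); 8 moves as required.

a4, b4, c4, c3, c2, b2, a2, a3, b3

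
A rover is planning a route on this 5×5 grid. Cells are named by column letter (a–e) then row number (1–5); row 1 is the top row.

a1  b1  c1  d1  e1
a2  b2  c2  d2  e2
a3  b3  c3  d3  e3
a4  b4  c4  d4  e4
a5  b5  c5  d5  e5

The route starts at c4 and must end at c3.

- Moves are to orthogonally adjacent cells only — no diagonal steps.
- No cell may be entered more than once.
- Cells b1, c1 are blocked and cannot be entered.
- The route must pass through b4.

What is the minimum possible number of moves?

3

Any route passes through b4 somewhere between c4 and c3. Summing Manhattan distances along the two legs (c4 → b4 → c3) gives a lower bound of 1 + 2 = 3 moves.
A route of 3 moves achieves this: c4 → b4 → b3 → c3.
Since 3 matches the lower bound, it is optimal.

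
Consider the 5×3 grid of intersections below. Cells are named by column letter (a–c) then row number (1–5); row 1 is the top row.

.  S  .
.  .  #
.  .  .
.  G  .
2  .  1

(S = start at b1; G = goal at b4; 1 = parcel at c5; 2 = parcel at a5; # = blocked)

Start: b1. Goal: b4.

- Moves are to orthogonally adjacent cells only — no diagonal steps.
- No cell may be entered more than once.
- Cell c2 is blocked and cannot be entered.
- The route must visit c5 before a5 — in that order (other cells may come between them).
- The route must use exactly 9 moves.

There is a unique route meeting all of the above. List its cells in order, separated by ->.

b1 -> b2 -> b3 -> c3 -> c4 -> c5 -> b5 -> a5 -> a4 -> b4

The waypoints must appear in the order c5, a5, with no cell reused.
Route from b1: down 2 to b3, right 1 to c3, down 2 to c5, left 2 to a5, up 1 to a4, right 1 to b4 — 9 moves in all.
Check: order respected (1 at step 5, 2 at step 7); 9 moves as required.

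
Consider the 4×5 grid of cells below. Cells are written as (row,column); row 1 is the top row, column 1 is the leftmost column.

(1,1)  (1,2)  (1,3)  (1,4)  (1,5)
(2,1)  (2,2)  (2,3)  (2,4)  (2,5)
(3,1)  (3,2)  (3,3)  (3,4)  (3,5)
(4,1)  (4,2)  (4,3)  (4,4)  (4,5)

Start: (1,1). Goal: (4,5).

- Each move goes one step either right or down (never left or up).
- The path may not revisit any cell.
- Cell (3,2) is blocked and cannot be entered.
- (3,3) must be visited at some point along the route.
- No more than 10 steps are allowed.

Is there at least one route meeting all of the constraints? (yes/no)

One route that works: (1,1) → (2,1) → (2,2) → (2,3) → (3,3) → (4,3) → (4,4) → (4,5).

yes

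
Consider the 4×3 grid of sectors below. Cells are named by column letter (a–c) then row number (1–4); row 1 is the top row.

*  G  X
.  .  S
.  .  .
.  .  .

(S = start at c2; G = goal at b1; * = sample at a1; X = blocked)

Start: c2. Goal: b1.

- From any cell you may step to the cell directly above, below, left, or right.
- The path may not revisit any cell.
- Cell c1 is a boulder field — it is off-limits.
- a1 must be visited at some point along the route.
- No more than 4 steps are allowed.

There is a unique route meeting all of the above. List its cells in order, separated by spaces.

c2 b2 a2 a1 b1

The 4-move cap with required stops at a1 leaves no slack for detours.
Route from c2: 2× left (reaching a2), up to a1, right to b1 — 4 moves in all.
Check: all required cells visited; 4 ≤ 4 moves.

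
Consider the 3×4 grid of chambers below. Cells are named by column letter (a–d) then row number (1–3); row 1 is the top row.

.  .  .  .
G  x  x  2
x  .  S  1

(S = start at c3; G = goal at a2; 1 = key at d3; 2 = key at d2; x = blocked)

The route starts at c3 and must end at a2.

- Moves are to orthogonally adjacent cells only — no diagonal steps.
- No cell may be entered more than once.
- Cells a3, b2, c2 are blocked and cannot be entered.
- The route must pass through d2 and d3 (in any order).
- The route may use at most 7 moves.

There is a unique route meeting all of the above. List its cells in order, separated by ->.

c3 -> d3 -> d2 -> d1 -> c1 -> b1 -> a1 -> a2

The 7-move cap with required stops at d2, d3 leaves no slack for detours.
Route from c3: right 1 to d3, up 2 to d1, left 3 to a1, down 1 to a2 — 7 moves in all.
Check: all required cells visited; 7 ≤ 7 moves.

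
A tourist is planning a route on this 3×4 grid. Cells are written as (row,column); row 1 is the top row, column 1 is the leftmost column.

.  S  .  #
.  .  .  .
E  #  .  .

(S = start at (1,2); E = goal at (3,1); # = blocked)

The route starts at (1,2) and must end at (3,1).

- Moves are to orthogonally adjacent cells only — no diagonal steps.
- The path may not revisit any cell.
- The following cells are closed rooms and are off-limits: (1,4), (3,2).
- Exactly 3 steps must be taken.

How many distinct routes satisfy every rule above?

Need simple routes of exactly 3 moves from (1,2) to (3,1) (Manhattan distance 3, so 0 moves are spent on a detour and 0 undoing it).
Enumerating: (1,2) (2,2) (2,1) (3,1) | (1,2) (1,1) (2,1) (3,1).
That gives 2 routes.

2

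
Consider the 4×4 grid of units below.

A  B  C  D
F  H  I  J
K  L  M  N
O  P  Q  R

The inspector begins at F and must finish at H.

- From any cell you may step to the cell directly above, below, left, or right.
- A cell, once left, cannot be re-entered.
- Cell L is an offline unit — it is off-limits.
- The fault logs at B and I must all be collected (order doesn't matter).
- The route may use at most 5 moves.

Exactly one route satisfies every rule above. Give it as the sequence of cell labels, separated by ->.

The budget equals the shortest possible length, so every move has to be on a shortest route through the required cells.
Route from F: up to A, 2× right (reaching C), down to I, left to H — 5 moves in all.
Check: all required cells visited; 5 ≤ 5 moves.

F -> A -> B -> C -> I -> H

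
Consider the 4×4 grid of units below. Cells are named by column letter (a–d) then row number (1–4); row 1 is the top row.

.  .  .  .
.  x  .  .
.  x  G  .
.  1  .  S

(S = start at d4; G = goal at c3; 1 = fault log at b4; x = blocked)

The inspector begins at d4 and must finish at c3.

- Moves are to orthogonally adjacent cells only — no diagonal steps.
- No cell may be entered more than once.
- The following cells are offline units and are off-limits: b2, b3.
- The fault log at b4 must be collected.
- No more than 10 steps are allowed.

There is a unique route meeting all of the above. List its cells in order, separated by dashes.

The budget equals the shortest possible length, so every move has to be on a shortest route through the required cells.
Route from d4: 3× left (reaching a4), 3× up (reaching a1), 2× right (reaching c1), 2× down (reaching c3) — 10 moves in all.
Check: all required cells visited; 10 ≤ 10 moves.

d4 - c4 - b4 - a4 - a3 - a2 - a1 - b1 - c1 - c2 - c3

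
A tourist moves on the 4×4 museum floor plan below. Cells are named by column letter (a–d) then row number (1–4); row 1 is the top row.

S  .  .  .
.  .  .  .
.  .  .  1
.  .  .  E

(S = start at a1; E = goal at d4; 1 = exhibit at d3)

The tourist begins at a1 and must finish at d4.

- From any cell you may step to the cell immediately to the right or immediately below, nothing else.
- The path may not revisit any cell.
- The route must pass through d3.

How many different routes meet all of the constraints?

A right/down-only route from a1 to d4 makes exactly 3 down-moves and 3 right-moves in some order.
With no other constraints that would be C(6,3) = 20 routes.
Split at d3 and multiply the segment counts: a1→d3: 10; d3→d4: 1; product = 10.
That gives 10 routes.

10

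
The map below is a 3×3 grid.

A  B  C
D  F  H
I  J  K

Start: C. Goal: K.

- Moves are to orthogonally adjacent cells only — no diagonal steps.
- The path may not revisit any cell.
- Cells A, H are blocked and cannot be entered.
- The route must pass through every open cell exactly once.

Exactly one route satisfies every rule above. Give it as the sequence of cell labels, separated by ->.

Need to visit all 7 open cells exactly once, starting at C and ending at K.
Cell B has only two open neighbours (F and C), so the path must pass straight through it: one of those is the cell it's entered from and the other is where it exits.
Route from C: left to B, down to F, left to D, down to I, 2× right (reaching K) — 6 moves in all.
Check: all 7 open cells covered.

C -> B -> F -> D -> I -> J -> K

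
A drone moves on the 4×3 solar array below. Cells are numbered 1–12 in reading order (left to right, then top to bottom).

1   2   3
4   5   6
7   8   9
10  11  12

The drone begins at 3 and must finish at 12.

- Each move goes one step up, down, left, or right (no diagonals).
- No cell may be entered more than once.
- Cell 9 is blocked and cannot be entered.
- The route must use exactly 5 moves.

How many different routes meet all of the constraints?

2

Need simple routes of exactly 5 moves from 3 to 12 (Manhattan distance 3, so 1 moves are spent on a detour and 1 undoing it).
Enumerating: 3 6 5 8 11 12 | 3 2 5 8 11 12.
That gives 2 routes.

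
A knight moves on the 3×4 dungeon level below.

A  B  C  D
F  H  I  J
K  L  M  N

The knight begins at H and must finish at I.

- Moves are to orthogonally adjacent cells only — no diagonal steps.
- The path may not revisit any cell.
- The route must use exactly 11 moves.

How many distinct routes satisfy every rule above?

2

Need simple routes of exactly 11 moves from H to I (Manhattan distance 1, so 5 moves are spent on a detour and 5 undoing it).
Enumerating: H B A F K L M N J D C I | H L K F A B C D J N M I.
That gives 2 routes.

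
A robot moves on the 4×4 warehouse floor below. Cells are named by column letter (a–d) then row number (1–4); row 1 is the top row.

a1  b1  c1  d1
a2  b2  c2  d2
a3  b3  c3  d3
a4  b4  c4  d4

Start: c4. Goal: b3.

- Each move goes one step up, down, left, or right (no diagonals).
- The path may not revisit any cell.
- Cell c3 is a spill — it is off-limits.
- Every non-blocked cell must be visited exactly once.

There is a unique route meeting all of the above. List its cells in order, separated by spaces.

c4 d4 d3 d2 d1 c1 c2 b2 b1 a1 a2 a3 a4 b4 b3

Need to visit all 15 open cells exactly once, starting at c4 and ending at b3.
Route from c4: right 1 to d4, up 3 to d1, left 1 to c1, down 1 to c2, left 1 to b2, up 1 to b1, left 1 to a1, down 3 to a4, right 1 to b4, up 1 to b3 — 14 moves in all.
Check: all 15 open cells covered.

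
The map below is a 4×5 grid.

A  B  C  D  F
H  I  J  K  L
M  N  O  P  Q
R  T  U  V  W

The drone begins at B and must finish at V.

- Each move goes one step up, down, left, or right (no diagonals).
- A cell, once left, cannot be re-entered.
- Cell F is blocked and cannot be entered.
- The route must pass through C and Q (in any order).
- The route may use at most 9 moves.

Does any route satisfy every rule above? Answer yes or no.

yes

One route that works: B → C → J → O → P → Q → W → V.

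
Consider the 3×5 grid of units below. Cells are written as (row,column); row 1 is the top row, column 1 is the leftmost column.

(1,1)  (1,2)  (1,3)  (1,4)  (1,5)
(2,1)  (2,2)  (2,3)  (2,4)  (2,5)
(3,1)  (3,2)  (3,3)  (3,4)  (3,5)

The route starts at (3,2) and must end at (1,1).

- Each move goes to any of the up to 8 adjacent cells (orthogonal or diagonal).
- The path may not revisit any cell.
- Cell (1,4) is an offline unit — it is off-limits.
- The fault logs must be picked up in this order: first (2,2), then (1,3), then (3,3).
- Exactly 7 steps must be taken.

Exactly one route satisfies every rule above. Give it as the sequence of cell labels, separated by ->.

(3,2) -> (2,2) -> (1,3) -> (2,4) -> (3,3) -> (2,3) -> (1,2) -> (1,1)

The waypoints must appear in the order (2,2), (1,3), (3,3), with no cell reused.
Route from (3,2): up to (2,2), up-right to (1,3), down-right to (2,4), down-left to (3,3), up to (2,3), up-left to (1,2), left to (1,1) — 7 moves in all.
Check: order respected ((2,2) at step 1, (1,3) at step 2, (3,3) at step 4); 7 moves as required.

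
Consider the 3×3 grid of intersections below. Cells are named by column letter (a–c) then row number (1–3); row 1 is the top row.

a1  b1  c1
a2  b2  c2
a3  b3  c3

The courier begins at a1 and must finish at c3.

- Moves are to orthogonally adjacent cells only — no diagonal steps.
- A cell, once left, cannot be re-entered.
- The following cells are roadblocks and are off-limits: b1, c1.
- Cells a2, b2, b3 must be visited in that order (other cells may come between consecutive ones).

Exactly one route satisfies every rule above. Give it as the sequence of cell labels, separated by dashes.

The waypoints must appear in the order a2, b2, b3, with no cell reused.
Route from a1: down to a2, right to b2, down to b3, right to c3 — 4 moves in all.
Check: order respected (a2 at step 1, b2 at step 2, b3 at step 3).

a1 - a2 - b2 - b3 - c3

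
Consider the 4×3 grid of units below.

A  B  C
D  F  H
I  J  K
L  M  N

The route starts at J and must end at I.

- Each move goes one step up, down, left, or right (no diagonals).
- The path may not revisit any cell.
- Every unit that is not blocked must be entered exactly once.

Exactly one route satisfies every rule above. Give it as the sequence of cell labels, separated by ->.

Need to visit all 12 open cells exactly once, starting at J and ending at I.
Route from J: up to F, left to D, up to A, 2× right (reaching C), 3× down (reaching N), 2× left (reaching L), up to I — 11 moves in all.
Check: all 12 open cells covered.

J -> F -> D -> A -> B -> C -> H -> K -> N -> M -> L -> I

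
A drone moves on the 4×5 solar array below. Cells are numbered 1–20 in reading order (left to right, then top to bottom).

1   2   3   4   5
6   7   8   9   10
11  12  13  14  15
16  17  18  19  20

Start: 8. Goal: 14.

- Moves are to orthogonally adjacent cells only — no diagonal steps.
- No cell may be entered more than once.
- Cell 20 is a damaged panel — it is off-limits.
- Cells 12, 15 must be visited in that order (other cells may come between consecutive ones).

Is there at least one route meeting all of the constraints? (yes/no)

One route that works: 8 → 13 → 12 → 7 → 2 → 3 → 4 → 9 → 10 → 15 → 14.

yes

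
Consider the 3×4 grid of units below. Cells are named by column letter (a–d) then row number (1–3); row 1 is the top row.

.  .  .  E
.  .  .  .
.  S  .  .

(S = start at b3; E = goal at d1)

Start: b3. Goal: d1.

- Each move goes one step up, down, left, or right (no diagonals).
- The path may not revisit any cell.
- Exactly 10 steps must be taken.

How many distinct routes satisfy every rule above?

Need simple routes of exactly 10 moves from b3 to d1 (Manhattan distance 4, so 3 moves are spent on a detour and 3 undoing it).
Enumerating: b3 b2 a2 a1 b1 c1 c2 c3 d3 d2 d1 | b3 a3 a2 a1 b1 b2 c2 c3 d3 d2 d1 | b3 a3 a2 a1 b1 c1 c2 c3 d3 d2 d1 | b3 a3 a2 b2 b1 c1 c2 c3 d3 d2 d1 | b3 c3 d3 d2 c2 b2 a2 a1 b1 c1 d1.
That gives 5 routes.

5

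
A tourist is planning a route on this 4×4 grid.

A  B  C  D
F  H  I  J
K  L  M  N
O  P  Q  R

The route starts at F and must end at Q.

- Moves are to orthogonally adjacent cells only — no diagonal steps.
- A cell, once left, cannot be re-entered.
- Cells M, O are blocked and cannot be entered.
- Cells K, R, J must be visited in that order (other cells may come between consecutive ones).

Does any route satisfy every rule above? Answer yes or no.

no

Ignoring the required order, 4 revisit-free routes from F to Q pass through all of K, R, and J; the waypoint orders that occur are K → J → R (4) — never K → R → J.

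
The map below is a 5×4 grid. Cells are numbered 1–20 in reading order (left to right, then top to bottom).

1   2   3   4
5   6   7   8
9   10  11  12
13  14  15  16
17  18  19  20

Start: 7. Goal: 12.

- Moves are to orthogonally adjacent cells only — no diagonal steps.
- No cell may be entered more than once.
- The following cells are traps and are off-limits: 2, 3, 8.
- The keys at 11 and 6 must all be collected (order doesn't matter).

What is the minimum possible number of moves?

Any route passes through 11 and 6 in some order between 7 and 12. Summing Manhattan distances along each leg and taking the cheapest ordering (7 → 6 → 11 → 12) gives a lower bound of 1 + 2 + 1 = 4 moves.
A route of 4 moves achieves this: 7 → 6 → 10 → 11 → 12.
Since 4 matches the lower bound, it is optimal.

4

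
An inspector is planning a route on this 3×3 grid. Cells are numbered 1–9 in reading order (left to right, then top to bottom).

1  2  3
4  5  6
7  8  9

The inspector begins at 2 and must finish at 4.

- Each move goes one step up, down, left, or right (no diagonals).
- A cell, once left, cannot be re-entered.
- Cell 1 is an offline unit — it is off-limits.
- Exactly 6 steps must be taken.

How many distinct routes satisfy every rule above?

Need simple routes of exactly 6 moves from 2 to 4 (Manhattan distance 2, so 2 moves are spent on a detour and 2 undoing it).
Enumerating: 2 5 6 9 8 7 4 | 2 3 6 9 8 5 4 | 2 3 6 9 8 7 4 | 2 3 6 5 8 7 4.
That gives 4 routes.

4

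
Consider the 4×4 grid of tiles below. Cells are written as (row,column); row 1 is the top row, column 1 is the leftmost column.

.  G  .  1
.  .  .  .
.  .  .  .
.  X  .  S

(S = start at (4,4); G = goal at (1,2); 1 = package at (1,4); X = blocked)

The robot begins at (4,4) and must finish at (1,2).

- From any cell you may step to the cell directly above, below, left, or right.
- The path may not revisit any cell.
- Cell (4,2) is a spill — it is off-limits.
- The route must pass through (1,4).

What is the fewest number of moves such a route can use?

Any route passes through (1,4) somewhere between (4,4) and (1,2). Summing Manhattan distances along the two legs ((4,4) → (1,4) → (1,2)) gives a lower bound of 3 + 2 = 5 moves.
A route of 5 moves achieves this: (4,4) → (3,4) → (2,4) → (1,4) → (1,3) → (1,2).
Since 5 matches the lower bound, it is optimal.

5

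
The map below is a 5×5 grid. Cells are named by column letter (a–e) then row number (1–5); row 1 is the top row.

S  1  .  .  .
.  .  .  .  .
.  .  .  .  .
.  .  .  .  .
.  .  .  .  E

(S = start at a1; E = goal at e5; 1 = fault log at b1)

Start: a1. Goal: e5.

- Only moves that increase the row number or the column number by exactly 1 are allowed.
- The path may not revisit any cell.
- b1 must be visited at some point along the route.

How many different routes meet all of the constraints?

35

A right/down-only route from a1 to e5 makes exactly 4 down-moves and 4 right-moves in some order.
With no other constraints that would be C(8,4) = 70 routes.
Split at b1 and multiply the segment counts: a1→b1: 1; b1→e5: 35; product = 35.
That gives 35 routes.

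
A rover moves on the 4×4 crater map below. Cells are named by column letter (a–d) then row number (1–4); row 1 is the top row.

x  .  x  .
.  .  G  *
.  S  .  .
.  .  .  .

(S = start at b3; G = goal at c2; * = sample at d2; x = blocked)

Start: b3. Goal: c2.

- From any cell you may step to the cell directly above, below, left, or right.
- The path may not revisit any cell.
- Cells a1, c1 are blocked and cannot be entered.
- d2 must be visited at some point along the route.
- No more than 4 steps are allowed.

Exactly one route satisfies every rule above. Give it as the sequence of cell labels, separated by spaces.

b3 c3 d3 d2 c2

Any route must reach d2 and still end at c2 within 4 moves, so the order of the required stops is forced.
Route from b3: right 2 to d3, up 1 to d2, left 1 to c2 — 4 moves in all.
Check: all required cells visited; 4 ≤ 4 moves.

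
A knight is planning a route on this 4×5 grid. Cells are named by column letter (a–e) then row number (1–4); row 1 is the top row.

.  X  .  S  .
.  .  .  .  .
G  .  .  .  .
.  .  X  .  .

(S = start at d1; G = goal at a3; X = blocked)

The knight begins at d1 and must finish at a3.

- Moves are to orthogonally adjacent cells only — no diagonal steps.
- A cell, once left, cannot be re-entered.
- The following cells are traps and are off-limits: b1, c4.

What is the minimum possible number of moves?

5

The Manhattan distance from d1 to a3 is |1−3| + |4−1| = 5, so at least 5 moves are needed.
A route of 5 moves achieves this: d1 → d2 → d3 → c3 → b3 → a3.
Since 5 matches the lower bound, it is optimal.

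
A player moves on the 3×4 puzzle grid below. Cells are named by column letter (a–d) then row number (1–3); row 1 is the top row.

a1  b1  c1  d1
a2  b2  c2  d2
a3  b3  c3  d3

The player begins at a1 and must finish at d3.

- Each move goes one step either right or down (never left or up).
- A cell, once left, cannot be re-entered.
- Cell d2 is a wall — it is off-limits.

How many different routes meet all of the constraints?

A right/down-only route from a1 to d3 makes exactly 2 down-moves and 3 right-moves in some order.
With no other constraints that would be C(5,2) = 10 routes.
Subtract routes through each blocked cell (inclusion–exclusion for overlaps): − through d2: 4 → 6.
That gives 6 routes.

6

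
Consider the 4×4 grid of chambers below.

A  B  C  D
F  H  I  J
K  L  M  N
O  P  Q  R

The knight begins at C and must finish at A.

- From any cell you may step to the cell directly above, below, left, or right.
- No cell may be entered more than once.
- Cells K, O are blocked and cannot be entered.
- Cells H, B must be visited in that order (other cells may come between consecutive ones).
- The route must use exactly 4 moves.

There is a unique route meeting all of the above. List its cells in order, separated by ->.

C -> I -> H -> B -> A

The waypoints must appear in the order H, B, with no cell reused.
Route from C: down to I, left to H, up to B, left to A — 4 moves in all.
Check: order respected (H at step 2, B at step 3); 4 moves as required.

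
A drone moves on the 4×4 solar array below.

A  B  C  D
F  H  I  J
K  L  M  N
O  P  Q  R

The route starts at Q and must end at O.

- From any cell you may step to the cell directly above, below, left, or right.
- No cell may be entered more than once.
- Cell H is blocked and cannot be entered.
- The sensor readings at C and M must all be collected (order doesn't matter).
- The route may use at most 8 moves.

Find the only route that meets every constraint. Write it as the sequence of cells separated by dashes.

Q - M - I - C - B - A - F - K - O

Any route must reach C and M and still end at O within 8 moves, so the order of the required stops is forced.
Route from Q: 3× up (reaching C), 2× left (reaching A), 3× down (reaching O) — 8 moves in all.
Check: all required cells visited; 8 ≤ 8 moves.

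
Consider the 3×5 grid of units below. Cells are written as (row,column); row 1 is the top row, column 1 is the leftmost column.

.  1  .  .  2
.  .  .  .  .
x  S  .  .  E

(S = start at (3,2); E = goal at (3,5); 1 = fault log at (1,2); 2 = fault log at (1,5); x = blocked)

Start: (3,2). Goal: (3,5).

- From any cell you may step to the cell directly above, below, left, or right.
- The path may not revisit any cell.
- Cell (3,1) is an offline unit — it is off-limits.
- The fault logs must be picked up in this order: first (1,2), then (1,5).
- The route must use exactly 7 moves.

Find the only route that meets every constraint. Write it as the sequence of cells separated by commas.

The waypoints must appear in the order (1,2), (1,5), with no cell reused.
Route from (3,2): up 2 to (1,2), right 3 to (1,5), down 2 to (3,5) — 7 moves in all.
Check: order respected (1 at step 2, 2 at step 5); 7 moves as required.

(3,2), (2,2), (1,2), (1,3), (1,4), (1,5), (2,5), (3,5)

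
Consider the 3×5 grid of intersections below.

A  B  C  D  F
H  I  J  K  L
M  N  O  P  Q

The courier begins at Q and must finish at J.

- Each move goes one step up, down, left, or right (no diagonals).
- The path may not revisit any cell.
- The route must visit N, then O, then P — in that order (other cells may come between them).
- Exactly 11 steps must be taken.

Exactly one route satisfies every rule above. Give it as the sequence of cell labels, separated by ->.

The waypoints must appear in the order N, O, P, with no cell reused.
Route from Q: up 2 to F, left 3 to B, down 2 to N, right 2 to P, up 1 to K, left 1 to J — 11 moves in all.
Check: order respected (N at step 7, O at step 8, P at step 9); 11 moves as required.

Q -> L -> F -> D -> C -> B -> I -> N -> O -> P -> K -> J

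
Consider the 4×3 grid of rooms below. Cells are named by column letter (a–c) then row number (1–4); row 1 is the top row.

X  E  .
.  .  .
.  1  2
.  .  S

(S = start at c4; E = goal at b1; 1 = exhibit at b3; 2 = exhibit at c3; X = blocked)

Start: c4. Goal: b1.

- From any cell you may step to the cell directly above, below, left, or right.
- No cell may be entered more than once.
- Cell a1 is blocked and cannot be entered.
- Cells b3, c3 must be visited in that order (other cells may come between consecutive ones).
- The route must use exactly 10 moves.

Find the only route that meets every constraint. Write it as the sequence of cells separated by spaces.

c4 b4 a4 a3 a2 b2 b3 c3 c2 c1 b1

The waypoints must appear in the order b3, c3, with no cell reused.
Route from c4: 2× left (reaching a4), 2× up (reaching a2), right to b2, down to b3, right to c3, 2× up (reaching c1), left to b1 — 10 moves in all.
Check: order respected (1 at step 6, 2 at step 7); 10 moves as required.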